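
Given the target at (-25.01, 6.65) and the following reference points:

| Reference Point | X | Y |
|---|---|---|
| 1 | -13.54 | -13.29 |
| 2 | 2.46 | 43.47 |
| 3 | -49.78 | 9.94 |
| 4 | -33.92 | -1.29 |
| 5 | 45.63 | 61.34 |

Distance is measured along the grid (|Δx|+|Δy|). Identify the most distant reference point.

Distances from (-25.01, 6.65):
1: 31.41
2: 64.29
3: 28.06
4: 16.85
5: 125.33
Maximum: 5 at 125.33.

5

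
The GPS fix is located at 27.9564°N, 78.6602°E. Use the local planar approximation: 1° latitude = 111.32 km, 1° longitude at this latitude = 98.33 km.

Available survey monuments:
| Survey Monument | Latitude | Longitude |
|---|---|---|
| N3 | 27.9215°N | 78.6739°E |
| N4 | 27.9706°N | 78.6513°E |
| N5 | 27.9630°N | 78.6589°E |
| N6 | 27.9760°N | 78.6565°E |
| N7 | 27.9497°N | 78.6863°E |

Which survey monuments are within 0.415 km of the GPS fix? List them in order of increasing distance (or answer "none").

none

Distances from 27.9564°N, 78.6602°E:
N3: 4.1120 km
N4: 1.8068 km
N5: 0.7457 km
N6: 2.2120 km
N7: 2.6726 km
Threshold 0.415 km: none within range.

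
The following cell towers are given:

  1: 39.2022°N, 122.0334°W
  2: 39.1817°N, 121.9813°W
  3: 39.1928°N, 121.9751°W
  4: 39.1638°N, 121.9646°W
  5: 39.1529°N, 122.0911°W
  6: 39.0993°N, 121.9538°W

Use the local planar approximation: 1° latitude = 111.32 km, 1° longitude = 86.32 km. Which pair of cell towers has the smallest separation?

Pairwise distances:
1–2: 5.0431 km
1–3: 5.1401 km
1–4: 7.3173 km
1–5: 7.4112 km
1–6: 13.3576 km
2–3: 1.3466 km
2–4: 2.4594 km
2–5: 10.0055 km
2–6: 9.4749 km
3–4: 3.3531 km
3–5: 10.9540 km
3–6: 10.5696 km
4–5: 10.9867 km
4–6: 7.2404 km
5–6: 13.2690 km
Closest pair: 2–3 at 1.3466 km.

2 and 3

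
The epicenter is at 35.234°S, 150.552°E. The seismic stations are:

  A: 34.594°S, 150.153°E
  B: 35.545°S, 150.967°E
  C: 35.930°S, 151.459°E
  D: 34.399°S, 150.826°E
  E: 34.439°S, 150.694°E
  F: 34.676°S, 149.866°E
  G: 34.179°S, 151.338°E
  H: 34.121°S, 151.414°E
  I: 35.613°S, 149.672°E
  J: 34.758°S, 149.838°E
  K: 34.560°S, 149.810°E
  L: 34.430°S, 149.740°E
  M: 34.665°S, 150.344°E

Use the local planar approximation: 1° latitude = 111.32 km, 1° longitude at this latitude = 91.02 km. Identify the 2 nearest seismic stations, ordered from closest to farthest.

Distances from 35.234°S, 150.552°E:
A: √((0.640·111.32)² + (-0.399·91.02)²) = √(5075.82153 + 1318.92304) = 79.967 km
B: √((-0.311·111.32)² + (0.415·91.02)²) = √(1198.58041 + 1426.82219) = 51.239 km
C: √((-0.696·111.32)² + (0.907·91.02)²) = √(6002.95205 + 6815.35114) = 113.218 km
D: √((0.835·111.32)² + (0.274·91.02)²) = √(8640.11148 + 621.97766) = 96.240 km
E: √((0.795·111.32)² + (0.142·91.02)²) = √(7832.14380 + 167.05149) = 89.438 km
F: √((0.558·111.32)² + (-0.686·91.02)²) = √(3858.46703 + 3898.71863) = 88.075 km
G: √((1.055·111.32)² + (0.786·91.02)²) = √(13792.76429 + 5118.21770) = 137.517 km
H: √((1.113·111.32)² + (0.862·91.02)²) = √(15351.00185 + 6155.85234) = 146.652 km
I: √((-0.379·111.32)² + (-0.880·91.02)²) = √(1780.01973 + 6415.62553) = 90.530 km
J: √((0.476·111.32)² + (-0.714·91.02)²) = √(2807.76206 + 4223.47654) = 83.852 km
K: √((0.674·111.32)² + (-0.742·91.02)²) = √(5629.45288 + 4561.22476) = 100.949 km
L: √((0.804·111.32)² + (-0.812·91.02)²) = √(8010.47912 + 5462.42794) = 116.073 km
M: √((0.569·111.32)² + (-0.208·91.02)²) = √(4012.09242 + 358.42668) = 66.110 km
Sorted: B (51.239 km) < M (66.110 km) < A (79.967 km) < J (83.852 km) < …

B, M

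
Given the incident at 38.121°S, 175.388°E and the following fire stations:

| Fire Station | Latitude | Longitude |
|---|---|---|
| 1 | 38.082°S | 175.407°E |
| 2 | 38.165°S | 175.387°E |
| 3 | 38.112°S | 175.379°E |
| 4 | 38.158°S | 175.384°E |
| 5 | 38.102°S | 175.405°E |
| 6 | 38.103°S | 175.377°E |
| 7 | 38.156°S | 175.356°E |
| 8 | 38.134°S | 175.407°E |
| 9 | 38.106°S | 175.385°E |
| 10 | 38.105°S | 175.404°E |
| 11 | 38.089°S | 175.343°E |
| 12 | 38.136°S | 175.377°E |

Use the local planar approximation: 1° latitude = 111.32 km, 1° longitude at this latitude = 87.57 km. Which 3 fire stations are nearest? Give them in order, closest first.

Distances from 38.121°S, 175.388°E:
1: √((0.039·111.32)² + (0.019·87.57)²) = √(18.84845 + 2.76833) = 4.649 km
2: √((-0.044·111.32)² + (-0.001·87.57)²) = √(23.99119 + 0.00767) = 4.899 km
3: √((0.009·111.32)² + (-0.009·87.57)²) = √(1.00376 + 0.62115) = 1.275 km
4: √((-0.037·111.32)² + (-0.004·87.57)²) = √(16.96484 + 0.12270) = 4.134 km
5: √((0.019·111.32)² + (0.017·87.57)²) = √(4.47356 + 2.21620) = 2.586 km
6: √((0.018·111.32)² + (-0.011·87.57)²) = √(4.01505 + 0.92789) = 2.223 km
7: √((-0.035·111.32)² + (-0.032·87.57)²) = √(15.18037 + 7.85255) = 4.799 km
8: √((-0.013·111.32)² + (0.019·87.57)²) = √(2.09427 + 2.76833) = 2.205 km
9: √((0.015·111.32)² + (-0.003·87.57)²) = √(2.78823 + 0.06902) = 1.690 km
10: √((0.016·111.32)² + (0.016·87.57)²) = √(3.17239 + 1.96314) = 2.266 km
11: √((0.032·111.32)² + (-0.045·87.57)²) = √(12.68955 + 15.52872) = 5.312 km
12: √((-0.015·111.32)² + (-0.011·87.57)²) = √(2.78823 + 0.92789) = 1.928 km
Sorted: 3 (1.275 km) < 9 (1.690 km) < 12 (1.928 km) < 8 (2.205 km) < 6 (2.223 km) < …

3, 9, 12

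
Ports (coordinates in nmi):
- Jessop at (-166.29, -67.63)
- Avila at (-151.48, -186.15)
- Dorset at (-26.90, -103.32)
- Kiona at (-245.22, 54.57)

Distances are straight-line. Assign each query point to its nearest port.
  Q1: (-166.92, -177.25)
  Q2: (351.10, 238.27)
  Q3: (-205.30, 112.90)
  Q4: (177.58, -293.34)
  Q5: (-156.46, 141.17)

Q1 at (-166.92, -177.25):
  Jessop: 109.62 nmi
  Avila: 17.82 nmi
  Dorset: 158.34 nmi
  Kiona: 244.69 nmi
  → nearest: Avila (17.82 nmi)
Q2 at (351.10, 238.27):
  Jessop: 601.06 nmi
  Avila: 657.81 nmi
  Dorset: 509.48 nmi
  Kiona: 623.97 nmi
  → nearest: Dorset (509.48 nmi)
Q3 at (-205.30, 112.90):
  Jessop: 184.70 nmi
  Avila: 303.85 nmi
  Dorset: 280.32 nmi
  Kiona: 70.68 nmi
  → nearest: Kiona (70.68 nmi)
Q4 at (177.58, -293.34):
  Jessop: 411.33 nmi
  Avila: 346.08 nmi
  Dorset: 279.14 nmi
  Kiona: 547.54 nmi
  → nearest: Dorset (279.14 nmi)
Q5 at (-156.46, 141.17):
  Jessop: 209.03 nmi
  Avila: 327.36 nmi
  Dorset: 276.70 nmi
  Kiona: 124.01 nmi
  → nearest: Kiona (124.01 nmi)

Q1→Avila; Q2→Dorset; Q3→Kiona; Q4→Dorset; Q5→Kiona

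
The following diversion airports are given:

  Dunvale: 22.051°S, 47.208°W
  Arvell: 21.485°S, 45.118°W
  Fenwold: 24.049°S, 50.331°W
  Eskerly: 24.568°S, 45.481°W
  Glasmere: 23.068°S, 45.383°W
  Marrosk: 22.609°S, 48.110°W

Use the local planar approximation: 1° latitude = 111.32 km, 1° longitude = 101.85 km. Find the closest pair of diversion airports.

Pairwise distances:
Dunvale–Marrosk: √((-0.558·111.32)² + (-0.902·101.85)²) = √(3858.46703 + 8439.85804) = 110.898 km
Eskerly–Glasmere: √((1.500·111.32)² + (0.098·101.85)²) = √(27882.32040 + 99.62635) = 167.278 km
Arvell–Glasmere: √((-1.583·111.32)² + (-0.265·101.85)²) = √(31053.33333 + 728.47360) = 178.275 km
Dunvale–Glasmere: √((-1.017·111.32)² + (1.825·101.85)²) = √(12817.05657 + 34549.98031) = 217.640 km
Dunvale–Arvell: √((0.566·111.32)² + (2.090·101.85)²) = √(3969.89717 + 45312.14682) = 221.996 km
Fenwold–Marrosk: √((1.440·111.32)² + (2.221·101.85)²) = √(25696.34648 + 51170.44382) = 277.249 km
Glasmere–Marrosk: √((0.459·111.32)² + (-2.727·101.85)²) = √(2610.78895 + 77142.25725) = 282.406 km
Arvell–Marrosk: √((-1.124·111.32)² + (-2.992·101.85)²) = √(15655.93530 + 92863.54212) = 329.423 km
Dunvale–Eskerly: √((-2.517·111.32)² + (1.727·101.85)²) = √(78507.80343 + 30939.03344) = 330.828 km
Arvell–Eskerly: √((-3.083·111.32)² + (-0.363·101.85)²) = √(117785.93798 + 1366.89551) = 345.185 km
Eskerly–Marrosk: √((1.959·111.32)² + (-2.629·101.85)²) = √(47557.08944 + 71697.37226) = 345.332 km
Dunvale–Fenwold: √((-1.998·111.32)² + (-3.123·101.85)²) = √(49469.48203 + 101173.32781) = 388.127 km
Fenwold–Eskerly: √((-0.519·111.32)² + (4.850·101.85)²) = √(3337.95987 + 244008.83076) = 497.340 km
Fenwold–Glasmere: √((0.981·111.32)² + (4.948·101.85)²) = √(11925.71455 + 253969.43253) = 515.650 km
Arvell–Fenwold: √((-2.564·111.32)² + (-5.213·101.85)²) = √(81467.13378 + 281901.58423) = 602.801 km
Closest pair: Dunvale–Marrosk at 110.898 km.

Dunvale and Marrosk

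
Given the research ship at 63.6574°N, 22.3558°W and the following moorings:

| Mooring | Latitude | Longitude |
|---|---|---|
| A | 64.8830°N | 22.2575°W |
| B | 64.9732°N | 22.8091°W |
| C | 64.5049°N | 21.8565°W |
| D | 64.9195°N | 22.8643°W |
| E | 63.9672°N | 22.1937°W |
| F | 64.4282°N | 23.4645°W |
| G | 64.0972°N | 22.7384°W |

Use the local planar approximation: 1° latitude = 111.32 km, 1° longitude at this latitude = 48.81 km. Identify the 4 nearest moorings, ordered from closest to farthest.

Distances from 63.6574°N, 22.3558°W:
A: √((1.2256·111.32)² + (0.0983·48.81)²) = √(18614.179599 + 23.021025) = 136.5181 km
B: √((1.3158·111.32)² + (-0.4533·48.81)²) = √(21454.883440 + 489.540981) = 148.1365 km
C: √((0.8475·111.32)² + (0.4993·48.81)²) = √(8900.733730 + 593.937501) = 97.4406 km
D: √((1.2621·111.32)² + (-0.5085·48.81)²) = √(19739.399141 + 616.026691) = 142.6724 km
E: √((0.3098·111.32)² + (0.1621·48.81)²) = √(1189.348755 + 62.601342) = 35.3829 km
F: √((0.7708·111.32)² + (-1.1087·48.81)²) = √(7362.576279 + 2928.503250) = 101.4450 km
G: √((0.4398·111.32)² + (-0.3826·48.81)²) = √(2396.938247 + 348.744644) = 52.3993 km
Sorted: E (35.3829 km) < G (52.3993 km) < C (97.4406 km) < F (101.4450 km) < A (136.5181 km) < D (142.6724 km) < …

E, G, C, F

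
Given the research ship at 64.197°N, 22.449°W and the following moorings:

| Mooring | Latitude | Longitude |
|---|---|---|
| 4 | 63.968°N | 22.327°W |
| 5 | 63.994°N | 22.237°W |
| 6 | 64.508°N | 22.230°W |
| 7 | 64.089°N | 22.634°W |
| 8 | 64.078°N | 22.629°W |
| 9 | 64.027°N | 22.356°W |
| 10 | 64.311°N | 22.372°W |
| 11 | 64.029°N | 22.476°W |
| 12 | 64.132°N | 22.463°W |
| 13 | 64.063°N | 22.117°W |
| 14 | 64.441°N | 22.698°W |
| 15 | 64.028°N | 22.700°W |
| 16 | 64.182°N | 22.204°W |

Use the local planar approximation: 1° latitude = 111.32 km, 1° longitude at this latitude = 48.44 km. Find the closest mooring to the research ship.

12

Distances from 64.197°N, 22.449°W:
4: √((-0.229·111.32)² + (0.122·48.44)²) = √(649.85634 + 34.92432) = 26.168 km
5: √((-0.203·111.32)² + (0.212·48.44)²) = √(510.66780 + 105.45811) = 24.822 km
6: √((0.311·111.32)² + (0.219·48.44)²) = √(1198.58041 + 112.53730) = 36.209 km
7: √((-0.108·111.32)² + (-0.185·48.44)²) = √(144.54195 + 80.30669) = 14.995 km
8: √((-0.119·111.32)² + (-0.180·48.44)²) = √(175.48513 + 76.02445) = 15.859 km
9: √((-0.170·111.32)² + (0.093·48.44)²) = √(358.13292 + 20.29430) = 19.453 km
10: √((0.114·111.32)² + (0.077·48.44)²) = √(161.04828 + 13.91200) = 13.227 km
11: √((-0.168·111.32)² + (-0.027·48.44)²) = √(349.75583 + 1.71055) = 18.747 km
12: √((-0.065·111.32)² + (-0.014·48.44)²) = √(52.35680 + 0.45990) = 7.268 km
13: √((-0.134·111.32)² + (0.332·48.44)²) = √(222.51331 + 258.63330) = 21.935 km
14: √((0.244·111.32)² + (-0.249·48.44)²) = √(737.77859 + 145.48123) = 29.720 km
15: √((-0.169·111.32)² + (-0.251·48.44)²) = √(353.93198 + 147.82766) = 22.400 km
16: √((-0.015·111.32)² + (0.245·48.44)²) = √(2.78823 + 140.84468) = 11.985 km
Minimum: 12 at 7.268 km.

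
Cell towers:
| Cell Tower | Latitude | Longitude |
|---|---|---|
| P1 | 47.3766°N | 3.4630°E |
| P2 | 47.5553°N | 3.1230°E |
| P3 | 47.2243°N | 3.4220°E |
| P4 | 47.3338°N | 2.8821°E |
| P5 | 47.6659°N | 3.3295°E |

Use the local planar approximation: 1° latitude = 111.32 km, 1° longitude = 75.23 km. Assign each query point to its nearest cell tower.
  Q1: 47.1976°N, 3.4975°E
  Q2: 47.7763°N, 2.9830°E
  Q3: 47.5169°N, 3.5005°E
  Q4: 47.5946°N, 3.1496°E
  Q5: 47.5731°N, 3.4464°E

Q1 at 47.1976°N, 3.4975°E:
  P1: √((0.1790·111.32)² + (-0.0345·75.23)²) = √(397.056635 + 6.736283) = 20.0946 km
  P2: √((0.3577·111.32)² + (-0.3745·75.23)²) = √(1585.565822 + 793.753709) = 48.7783 km
  P3: √((0.0267·111.32)² + (-0.0755·75.23)²) = √(8.834234 + 32.260866) = 6.4105 km
  P4: √((0.1362·111.32)² + (-0.6154·75.23)²) = √(229.879694 + 2143.369801) = 48.7160 km
  P5: √((0.4683·111.32)² + (-0.1680·75.23)²) = √(2717.657426 + 159.735221) = 53.6413 km
  → nearest: P3 (6.4105 km)
Q2 at 47.7763°N, 2.9830°E:
  P1: √((-0.3997·111.32)² + (0.4800·75.23)²) = √(1979.769785 + 1303.960988) = 57.3038 km
  P2: √((-0.2210·111.32)² + (0.1400·75.23)²) = √(605.244627 + 110.927237) = 26.7614 km
  P3: √((-0.5520·111.32)² + (0.4390·75.23)²) = √(3775.935358 + 1090.714694) = 69.7614 km
  P4: √((-0.4425·111.32)² + (-0.1009·75.23)²) = √(2426.458933 + 57.618833) = 49.8405 km
  P5: √((-0.1104·111.32)² + (0.3465·75.23)²) = √(151.037414 + 679.498655) = 28.8190 km
  → nearest: P2 (26.7614 km)
Q3 at 47.5169°N, 3.5005°E:
  P1: √((-0.1403·111.32)² + (-0.0375·75.23)²) = √(243.928046 + 7.958746) = 15.8709 km
  P2: √((0.0384·111.32)² + (-0.3775·75.23)²) = √(18.272957 + 806.521660) = 28.7192 km
  P3: √((-0.2926·111.32)² + (-0.0785·75.23)²) = √(1060.950297 + 34.875580) = 33.1033 km
  P4: √((-0.1831·111.32)² + (-0.6184·75.23)²) = √(415.454133 + 2164.318070) = 50.7915 km
  P5: √((0.1490·111.32)² + (-0.1710·75.23)²) = √(275.117953 + 165.490986) = 20.9907 km
  → nearest: P1 (15.8709 km)
Q4 at 47.5946°N, 3.1496°E:
  P1: √((-0.2180·111.32)² + (0.3134·75.23)²) = √(588.924175 + 555.878796) = 33.8349 km
  P2: √((-0.0393·111.32)² + (-0.0266·75.23)²) = √(19.139540 + 4.004473) = 4.8108 km
  P3: √((-0.3703·111.32)² + (0.2724·75.23)²) = √(1699.236465 + 419.948786) = 46.0346 km
  P4: √((-0.2608·111.32)² + (-0.2675·75.23)²) = √(842.871888 + 404.976382) = 35.3249 km
  P5: √((0.0713·111.32)² + (0.1799·75.23)²) = √(62.997810 + 183.165827) = 15.6896 km
  → nearest: P2 (4.8108 km)
Q5 at 47.5731°N, 3.4464°E:
  P1: √((-0.1965·111.32)² + (0.0166·75.23)²) = √(478.488500 + 1.559546) = 21.9100 km
  P2: √((-0.0178·111.32)² + (-0.3234·75.23)²) = √(3.926326 + 591.918829) = 24.4099 km
  P3: √((-0.3488·111.32)² + (-0.0244·75.23)²) = √(1507.645889 + 3.369471) = 38.8718 km
  P4: √((-0.2393·111.32)² + (-0.5643·75.23)²) = √(709.629715 + 1802.196841) = 50.1181 km
  P5: √((0.0928·111.32)² + (-0.1169·75.23)²) = √(106.719148 + 77.341243) = 13.5669 km
  → nearest: P5 (13.5669 km)

Q1→P3; Q2→P2; Q3→P1; Q4→P2; Q5→P5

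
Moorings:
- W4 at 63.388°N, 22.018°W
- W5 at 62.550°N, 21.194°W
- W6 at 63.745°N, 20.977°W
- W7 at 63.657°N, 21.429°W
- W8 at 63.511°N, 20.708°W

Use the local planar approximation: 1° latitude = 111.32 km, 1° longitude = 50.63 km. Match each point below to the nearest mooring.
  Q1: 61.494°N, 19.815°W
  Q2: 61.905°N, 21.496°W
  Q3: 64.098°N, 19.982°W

Q1 at 61.494°N, 19.815°W:
  W4: 238.525 km
  W5: 136.724 km
  W6: 257.395 km
  W7: 254.274 km
  W8: 229.039 km
  → nearest: W5 (136.724 km)
Q2 at 61.905°N, 21.496°W:
  W4: 167.190 km
  W5: 73.411 km
  W6: 206.507 km
  W7: 195.062 km
  W8: 183.177 km
  → nearest: W5 (73.411 km)
Q3 at 64.098°N, 19.982°W:
  W4: 129.896 km
  W5: 182.923 km
  W6: 63.891 km
  W7: 88.189 km
  W8: 74.974 km
  → nearest: W6 (63.891 km)

Q1→W5; Q2→W5; Q3→W6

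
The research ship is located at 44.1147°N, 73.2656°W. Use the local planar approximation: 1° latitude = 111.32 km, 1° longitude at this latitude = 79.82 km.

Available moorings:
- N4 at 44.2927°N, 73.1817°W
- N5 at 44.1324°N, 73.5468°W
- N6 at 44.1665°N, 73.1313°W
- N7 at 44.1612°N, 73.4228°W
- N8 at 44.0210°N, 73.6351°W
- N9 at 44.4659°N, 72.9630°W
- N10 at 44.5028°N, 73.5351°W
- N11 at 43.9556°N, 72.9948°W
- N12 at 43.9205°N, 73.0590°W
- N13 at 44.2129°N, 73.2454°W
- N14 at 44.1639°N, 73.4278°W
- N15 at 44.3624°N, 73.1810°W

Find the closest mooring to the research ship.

Distances from 44.1147°N, 73.2656°W:
N4: √((0.1780·111.32)² + (0.0839·79.82)²) = √(392.632640 + 44.848443) = 20.9160 km
N5: √((0.0177·111.32)² + (-0.2812·79.82)²) = √(3.882334 + 503.795263) = 22.5317 km
N6: √((0.0518·111.32)² + (0.1343·79.82)²) = √(33.251092 + 114.914669) = 12.1723 km
N7: √((0.0465·111.32)² + (-0.1572·79.82)²) = √(26.794910 + 157.444876) = 13.5735 km
N8: √((-0.0937·111.32)² + (-0.3695·79.82)²) = √(108.799169 + 869.865952) = 31.2836 km
N9: √((0.3512·111.32)² + (0.3026·79.82)²) = √(1528.464688 + 583.393108) = 45.9550 km
N10: √((0.3881·111.32)² + (-0.2695·79.82)²) = √(1866.524440 + 462.744202) = 48.2625 km
N11: √((-0.1591·111.32)² + (0.2708·79.82)²) = √(313.679946 + 467.219292) = 27.9446 km
N12: √((-0.1942·111.32)² + (0.2066·79.82)²) = √(467.352797 + 271.946880) = 27.1901 km
N13: √((0.0982·111.32)² + (0.0202·79.82)²) = √(119.500403 + 2.599718) = 11.0499 km
N14: √((0.0492·111.32)² + (-0.1622·79.82)²) = √(29.996916 + 167.619734) = 14.0576 km
N15: √((0.2477·111.32)² + (0.0846·79.82)²) = √(760.323491 + 45.599930) = 28.3888 km
Minimum: N13 at 11.0499 km.

N13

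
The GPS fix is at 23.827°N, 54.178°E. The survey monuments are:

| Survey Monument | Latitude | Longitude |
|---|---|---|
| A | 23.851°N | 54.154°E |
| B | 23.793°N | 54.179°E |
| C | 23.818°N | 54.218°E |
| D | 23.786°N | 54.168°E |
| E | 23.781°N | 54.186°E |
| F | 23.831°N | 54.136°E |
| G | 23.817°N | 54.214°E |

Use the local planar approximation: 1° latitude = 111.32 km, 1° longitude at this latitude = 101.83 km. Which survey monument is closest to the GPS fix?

A

Distances from 23.827°N, 54.178°E:
A: √((0.024·111.32)² + (-0.024·101.83)²) = √(7.13787 + 5.97274) = 3.621 km
B: √((-0.034·111.32)² + (0.001·101.83)²) = √(14.32532 + 0.01037) = 3.786 km
C: √((-0.009·111.32)² + (0.040·101.83)²) = √(1.00376 + 16.59096) = 4.195 km
D: √((-0.041·111.32)² + (-0.010·101.83)²) = √(20.83119 + 1.03693) = 4.676 km
E: √((-0.046·111.32)² + (0.008·101.83)²) = √(26.22177 + 0.66364) = 5.185 km
F: √((0.004·111.32)² + (-0.042·101.83)²) = √(0.19827 + 18.29153) = 4.300 km
G: √((-0.010·111.32)² + (0.036·101.83)²) = √(1.23921 + 13.43868) = 3.831 km
Minimum: A at 3.621 km.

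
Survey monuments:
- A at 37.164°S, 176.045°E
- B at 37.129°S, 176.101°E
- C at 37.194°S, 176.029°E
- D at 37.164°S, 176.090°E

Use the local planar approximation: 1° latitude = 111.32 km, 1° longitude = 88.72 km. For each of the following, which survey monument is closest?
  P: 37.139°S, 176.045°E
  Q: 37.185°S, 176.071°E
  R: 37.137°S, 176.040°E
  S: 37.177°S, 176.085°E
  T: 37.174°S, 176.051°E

P→A; Q→D; R→A; S→D; T→A

P at 37.139°S, 176.045°E:
  A: √((-0.025·111.32)² + (0.000·88.72)²) = √(7.74509 + 0.00000) = 2.783 km
  B: √((0.010·111.32)² + (0.056·88.72)²) = √(1.23921 + 24.68420) = 5.092 km
  C: √((-0.055·111.32)² + (-0.016·88.72)²) = √(37.48623 + 2.01504) = 6.285 km
  D: √((-0.025·111.32)² + (0.045·88.72)²) = √(7.74509 + 15.93926) = 4.867 km
  → nearest: A (2.783 km)
Q at 37.185°S, 176.071°E:
  A: √((0.021·111.32)² + (-0.026·88.72)²) = √(5.46493 + 5.32096) = 3.284 km
  B: √((0.056·111.32)² + (0.030·88.72)²) = √(38.86176 + 7.08411) = 6.778 km
  C: √((-0.009·111.32)² + (-0.042·88.72)²) = √(1.00376 + 13.88486) = 3.859 km
  D: √((0.021·111.32)² + (0.019·88.72)²) = √(5.46493 + 2.84152) = 2.882 km
  → nearest: D (2.882 km)
R at 37.137°S, 176.040°E:
  A: √((-0.027·111.32)² + (0.005·88.72)²) = √(9.03387 + 0.19678) = 3.038 km
  B: √((0.008·111.32)² + (0.061·88.72)²) = √(0.79310 + 29.28888) = 5.485 km
  C: √((-0.057·111.32)² + (-0.011·88.72)²) = √(40.26207 + 0.95242) = 6.420 km
  D: √((-0.027·111.32)² + (0.050·88.72)²) = √(9.03387 + 19.67810) = 5.358 km
  → nearest: A (3.038 km)
S at 37.177°S, 176.085°E:
  A: √((0.013·111.32)² + (-0.040·88.72)²) = √(2.09427 + 12.59398) = 3.833 km
  B: √((0.048·111.32)² + (0.016·88.72)²) = √(28.55150 + 2.01504) = 5.529 km
  C: √((-0.017·111.32)² + (-0.056·88.72)²) = √(3.58133 + 24.68420) = 5.317 km
  D: √((0.013·111.32)² + (0.005·88.72)²) = √(2.09427 + 0.19678) = 1.514 km
  → nearest: D (1.514 km)
T at 37.174°S, 176.051°E:
  A: √((0.010·111.32)² + (-0.006·88.72)²) = √(1.23921 + 0.28336) = 1.234 km
  B: √((0.045·111.32)² + (0.050·88.72)²) = √(25.09409 + 19.67810) = 6.691 km
  C: √((-0.020·111.32)² + (-0.022·88.72)²) = √(4.95686 + 3.80968) = 2.961 km
  D: √((0.010·111.32)² + (0.039·88.72)²) = √(1.23921 + 11.97215) = 3.635 km
  → nearest: A (1.234 km)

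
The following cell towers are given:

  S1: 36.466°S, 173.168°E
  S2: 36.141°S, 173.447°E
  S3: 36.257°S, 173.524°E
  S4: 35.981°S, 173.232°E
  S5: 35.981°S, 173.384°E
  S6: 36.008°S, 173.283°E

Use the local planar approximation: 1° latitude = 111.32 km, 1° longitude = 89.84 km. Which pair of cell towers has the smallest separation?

Pairwise distances:
S1–S2: √((0.325·111.32)² + (0.279·89.84)²) = √(1308.92004 + 628.27227) = 44.014 km
S1–S3: √((0.209·111.32)² + (0.356·89.84)²) = √(541.30117 + 1022.91485) = 39.550 km
S1–S4: √((0.485·111.32)² + (0.064·89.84)²) = √(2914.94170 + 33.05974) = 54.296 km
S1–S5: √((0.485·111.32)² + (0.216·89.84)²) = √(2914.94170 + 376.57110) = 57.372 km
S1–S6: √((0.458·111.32)² + (0.115·89.84)²) = √(2599.42536 + 106.74196) = 52.021 km
S2–S3: √((-0.116·111.32)² + (0.077·89.84)²) = √(166.74867 + 47.85430) = 14.649 km
S2–S4: √((0.160·111.32)² + (-0.215·89.84)²) = √(317.23885 + 373.09240) = 26.274 km
S2–S5: √((0.160·111.32)² + (-0.063·89.84)²) = √(317.23885 + 32.03469) = 18.689 km
S2–S6: √((0.133·111.32)² + (-0.164·89.84)²) = √(219.20461 + 217.08368) = 20.888 km
S3–S4: √((0.276·111.32)² + (-0.292·89.84)²) = √(943.98384 + 688.18498) = 40.400 km
S3–S5: √((0.276·111.32)² + (-0.140·89.84)²) = √(943.98384 + 158.19602) = 33.199 km
S3–S6: √((0.249·111.32)² + (-0.241·89.84)²) = √(768.32522 + 468.78485) = 35.173 km
S4–S5: √((0.000·111.32)² + (0.152·89.84)²) = √(0.00000 + 186.47760) = 13.656 km
S4–S6: √((-0.027·111.32)² + (0.051·89.84)²) = √(9.03387 + 20.99326) = 5.480 km
S5–S6: √((-0.027·111.32)² + (-0.101·89.84)²) = √(9.03387 + 82.33457) = 9.559 km
Closest pair: S4–S6 at 5.480 km.

S4 and S6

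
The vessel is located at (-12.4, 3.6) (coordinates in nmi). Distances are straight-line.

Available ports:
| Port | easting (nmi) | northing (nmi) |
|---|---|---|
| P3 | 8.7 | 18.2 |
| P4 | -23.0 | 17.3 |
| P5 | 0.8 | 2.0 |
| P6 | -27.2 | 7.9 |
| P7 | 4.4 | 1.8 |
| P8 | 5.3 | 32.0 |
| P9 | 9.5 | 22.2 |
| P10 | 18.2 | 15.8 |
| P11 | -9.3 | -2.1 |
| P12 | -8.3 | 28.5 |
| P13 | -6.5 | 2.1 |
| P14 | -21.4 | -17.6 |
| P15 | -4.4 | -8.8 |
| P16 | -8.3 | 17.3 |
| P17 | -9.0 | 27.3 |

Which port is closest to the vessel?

Distances from (-12.4, 3.6):
P3: 25.7 nmi
P4: 17.3 nmi
P5: 13.3 nmi
P6: 15.4 nmi
P7: 16.9 nmi
P8: 33.5 nmi
P9: 28.7 nmi
P10: 32.9 nmi
P11: 6.5 nmi
P12: 25.2 nmi
P13: 6.1 nmi
P14: 23.0 nmi
P15: 14.8 nmi
P16: 14.3 nmi
P17: 23.9 nmi
Minimum: P13 at 6.1 nmi.

P13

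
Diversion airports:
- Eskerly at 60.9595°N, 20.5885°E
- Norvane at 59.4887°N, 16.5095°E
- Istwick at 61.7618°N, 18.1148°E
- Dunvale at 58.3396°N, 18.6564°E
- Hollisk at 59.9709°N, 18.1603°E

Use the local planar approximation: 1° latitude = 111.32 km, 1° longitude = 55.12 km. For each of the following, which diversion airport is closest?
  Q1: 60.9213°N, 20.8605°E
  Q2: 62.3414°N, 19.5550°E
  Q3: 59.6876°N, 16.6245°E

Q1 at 60.9213°N, 20.8605°E:
  Eskerly: √((0.0382·111.32)² + (-0.2720·55.12)²) = √(18.083110 + 224.779254) = 15.5840 km
  Norvane: √((-1.4326·111.32)² + (-4.3510·55.12)²) = √(25432.923736 + 57517.047487) = 288.0104 km
  Istwick: √((0.8405·111.32)² + (-2.7457·55.12)²) = √(8754.308175 + 22904.698806) = 177.9298 km
  Dunvale: √((-2.5817·111.32)² + (-2.2041·55.12)²) = √(82595.796358 + 14759.818156) = 312.0186 km
  Hollisk: √((-0.9504·111.32)² + (-2.7002·55.12)²) = √(11193.328527 + 22151.864369) = 182.6067 km
  → nearest: Eskerly (15.5840 km)
Q2 at 62.3414°N, 19.5550°E:
  Eskerly: √((-1.3819·111.32)² + (1.0335·55.12)²) = √(23664.625117 + 3245.184401) = 164.0421 km
  Norvane: √((-2.8527·111.32)² + (-3.0455·55.12)²) = √(100845.982054 + 28179.651995) = 359.2014 km
  Istwick: √((-0.5796·111.32)² + (-1.4402·55.12)²) = √(4162.968732 + 6301.791513) = 102.2974 km
  Dunvale: √((-4.0018·111.32)² + (-0.8986·55.12)²) = √(198452.765401 + 2453.303319) = 448.2255 km
  Hollisk: √((-2.3705·111.32)² + (-1.3947·55.12)²) = √(69634.797122 + 5909.898466) = 274.8540 km
  → nearest: Istwick (102.2974 km)
Q3 at 59.6876°N, 16.6245°E:
  Eskerly: √((1.2719·111.32)² + (3.9640·55.12)²) = √(20047.135692 + 47740.362179) = 260.3603 km
  Norvane: √((-0.1989·111.32)² + (-0.1150·55.12)²) = √(490.248148 + 40.180385) = 23.0310 km
  Istwick: √((2.0742·111.32)² + (1.4903·55.12)²) = √(53314.784139 + 6747.856227) = 245.0768 km
  Dunvale: √((-1.3480·111.32)² + (2.0319·55.12)²) = √(22517.811524 + 12543.625475) = 187.2470 km
  Hollisk: √((0.2833·111.32)² + (1.5358·55.12)²) = √(994.579594 + 7166.180524) = 90.3369 km
  → nearest: Norvane (23.0310 km)

Q1→Eskerly; Q2→Istwick; Q3→Norvane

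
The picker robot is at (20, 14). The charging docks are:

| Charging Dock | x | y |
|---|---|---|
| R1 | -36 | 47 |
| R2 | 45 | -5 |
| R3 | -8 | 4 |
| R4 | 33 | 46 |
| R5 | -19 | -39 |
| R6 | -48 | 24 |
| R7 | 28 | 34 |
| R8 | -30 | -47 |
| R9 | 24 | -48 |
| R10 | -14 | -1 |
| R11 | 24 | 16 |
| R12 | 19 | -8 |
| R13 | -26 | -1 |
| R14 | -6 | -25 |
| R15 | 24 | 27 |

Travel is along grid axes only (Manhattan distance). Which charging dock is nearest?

Distances from (20, 14):
R1: 89
R2: 44
R3: 38
R4: 45
R5: 92
R6: 78
R7: 28
R8: 111
R9: 66
R10: 49
R11: 6
R12: 23
R13: 61
R14: 65
R15: 17
Minimum: R11 at 6.

R11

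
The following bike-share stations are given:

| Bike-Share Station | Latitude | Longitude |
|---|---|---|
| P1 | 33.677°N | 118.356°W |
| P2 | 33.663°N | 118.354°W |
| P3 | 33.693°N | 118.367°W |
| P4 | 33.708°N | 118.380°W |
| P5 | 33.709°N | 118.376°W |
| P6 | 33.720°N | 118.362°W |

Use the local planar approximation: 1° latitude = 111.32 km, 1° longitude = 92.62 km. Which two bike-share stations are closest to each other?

P4 and P5

Pairwise distances:
P1–P2: 1.569 km
P1–P3: 2.052 km
P1–P4: 4.105 km
P1–P5: 4.015 km
P1–P6: 4.819 km
P2–P3: 3.550 km
P2–P4: 5.558 km
P2–P5: 5.511 km
P2–P6: 6.388 km
P3–P4: 2.059 km
P3–P5: 1.967 km
P3–P6: 3.041 km
P4–P5: 0.387 km
P4–P6: 2.136 km
P5–P6: 1.783 km
Closest pair: P4–P5 at 0.387 km.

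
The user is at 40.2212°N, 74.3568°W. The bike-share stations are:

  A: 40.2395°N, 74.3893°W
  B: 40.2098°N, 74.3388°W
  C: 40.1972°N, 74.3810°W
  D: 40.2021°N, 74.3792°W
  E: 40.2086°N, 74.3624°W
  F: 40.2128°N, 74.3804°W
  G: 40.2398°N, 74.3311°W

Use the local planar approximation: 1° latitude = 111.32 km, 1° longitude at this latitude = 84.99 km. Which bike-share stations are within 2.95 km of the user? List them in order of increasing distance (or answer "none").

E, B, F, D

Distances from 40.2212°N, 74.3568°W:
A: √((0.0183·111.32)² + (-0.0325·84.99)²) = √(4.150005 + 7.629611) = 3.4321 km
B: √((-0.0114·111.32)² + (0.0180·84.99)²) = √(1.610483 + 2.340349) = 1.9877 km
C: √((-0.0240·111.32)² + (-0.0242·84.99)²) = √(7.137874 + 4.230253) = 3.3717 km
D: √((-0.0191·111.32)² + (-0.0224·84.99)²) = √(4.520777 + 3.624363) = 2.8540 km
E: √((-0.0126·111.32)² + (-0.0056·84.99)²) = √(1.967377 + 0.226523) = 1.4812 km
F: √((-0.0084·111.32)² + (-0.0236·84.99)²) = √(0.874390 + 4.023089) = 2.2130 km
G: √((0.0186·111.32)² + (0.0257·84.99)²) = √(4.287186 + 4.770917) = 3.0097 km
Threshold 2.95 km: E (1.4812 km), B (1.9877 km), F (2.2130 km), D (2.8540 km) are within range.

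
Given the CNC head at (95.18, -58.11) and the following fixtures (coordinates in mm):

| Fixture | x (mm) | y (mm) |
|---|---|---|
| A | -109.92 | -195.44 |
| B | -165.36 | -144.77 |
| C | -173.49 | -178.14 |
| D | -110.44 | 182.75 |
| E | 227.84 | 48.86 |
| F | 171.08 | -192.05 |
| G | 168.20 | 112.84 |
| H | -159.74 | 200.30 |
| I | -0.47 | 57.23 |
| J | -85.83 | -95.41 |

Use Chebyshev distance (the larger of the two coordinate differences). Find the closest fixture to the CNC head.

Distances from (95.18, -58.11):
A: 205.10 mm
B: 260.54 mm
C: 268.67 mm
D: 240.86 mm
E: 132.66 mm
F: 133.94 mm
G: 170.95 mm
H: 258.41 mm
I: 115.34 mm
J: 181.01 mm
Minimum: I at 115.34 mm.

I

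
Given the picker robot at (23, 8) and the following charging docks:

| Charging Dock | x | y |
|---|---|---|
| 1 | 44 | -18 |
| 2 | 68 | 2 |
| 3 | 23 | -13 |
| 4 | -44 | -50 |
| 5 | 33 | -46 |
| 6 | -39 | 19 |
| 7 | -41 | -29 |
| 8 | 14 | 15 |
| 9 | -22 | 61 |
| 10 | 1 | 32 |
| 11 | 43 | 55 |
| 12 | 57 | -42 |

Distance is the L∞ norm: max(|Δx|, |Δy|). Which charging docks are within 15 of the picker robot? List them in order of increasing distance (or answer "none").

8

Distances from (23, 8):
1: max(|21|, |-26|) = 26
2: max(|45|, |-6|) = 45
3: max(|0|, |-21|) = 21
4: max(|-67|, |-58|) = 67
5: max(|10|, |-54|) = 54
6: max(|-62|, |11|) = 62
7: max(|-64|, |-37|) = 64
8: max(|-9|, |7|) = 9
9: max(|-45|, |53|) = 53
10: max(|-22|, |24|) = 24
11: max(|20|, |47|) = 47
12: max(|34|, |-50|) = 50
Threshold 15: 8 (9) is within range.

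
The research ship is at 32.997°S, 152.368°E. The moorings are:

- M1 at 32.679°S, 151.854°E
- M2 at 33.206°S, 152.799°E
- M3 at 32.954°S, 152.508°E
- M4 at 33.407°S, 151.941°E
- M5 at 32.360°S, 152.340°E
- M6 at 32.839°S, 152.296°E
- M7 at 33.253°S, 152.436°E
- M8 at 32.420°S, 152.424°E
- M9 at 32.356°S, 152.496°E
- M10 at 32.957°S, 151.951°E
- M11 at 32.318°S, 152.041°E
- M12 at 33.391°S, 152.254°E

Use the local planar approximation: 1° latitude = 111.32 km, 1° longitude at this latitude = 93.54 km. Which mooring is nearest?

M3

Distances from 32.997°S, 152.368°E:
M1: √((0.318·111.32)² + (-0.514·93.54)²) = √(1253.14301 + 2311.64409) = 59.706 km
M2: √((-0.209·111.32)² + (0.431·93.54)²) = √(541.30117 + 1625.35889) = 46.547 km
M3: √((0.043·111.32)² + (0.140·93.54)²) = √(22.91307 + 171.49474) = 13.943 km
M4: √((-0.410·111.32)² + (-0.427·93.54)²) = √(2083.11914 + 1595.32981) = 60.650 km
M5: √((0.637·111.32)² + (-0.028·93.54)²) = √(5028.34723 + 6.85979) = 70.959 km
M6: √((0.158·111.32)² + (-0.072·93.54)²) = √(309.35744 + 45.35861) = 18.834 km
M7: √((-0.256·111.32)² + (0.068·93.54)²) = √(812.13144 + 40.45876) = 29.199 km
M8: √((0.577·111.32)² + (0.056·93.54)²) = √(4125.70358 + 27.43916) = 64.445 km
M9: √((0.641·111.32)² + (0.128·93.54)²) = √(5091.69586 + 143.35560) = 72.354 km
M10: √((0.040·111.32)² + (-0.417·93.54)²) = √(19.82743 + 1521.48208) = 39.260 km
M11: √((0.679·111.32)² + (-0.327·93.54)²) = √(5713.28572 + 935.60005) = 81.541 km
M12: √((-0.394·111.32)² + (-0.114·93.54)²) = √(1923.70662 + 113.71151) = 45.138 km
Minimum: M3 at 13.943 km.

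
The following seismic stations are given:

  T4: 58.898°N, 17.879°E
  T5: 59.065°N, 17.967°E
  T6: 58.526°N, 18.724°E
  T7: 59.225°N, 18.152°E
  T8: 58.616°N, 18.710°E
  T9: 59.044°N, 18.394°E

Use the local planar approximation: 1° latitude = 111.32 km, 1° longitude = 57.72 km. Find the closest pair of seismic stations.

T6 and T8

Pairwise distances:
T6–T8: 10.051 km
T4–T5: 19.272 km
T5–T7: 20.767 km
T7–T9: 24.517 km
T5–T9: 24.757 km
T4–T9: 33.879 km
T4–T7: 39.666 km
T8–T9: 51.017 km
T4–T8: 57.325 km
T6–T9: 60.728 km
T4–T6: 63.982 km
T5–T8: 65.860 km
T5–T6: 74.225 km
T7–T8: 75.056 km
T6–T7: 84.527 km
Closest pair: T6–T8 at 10.051 km.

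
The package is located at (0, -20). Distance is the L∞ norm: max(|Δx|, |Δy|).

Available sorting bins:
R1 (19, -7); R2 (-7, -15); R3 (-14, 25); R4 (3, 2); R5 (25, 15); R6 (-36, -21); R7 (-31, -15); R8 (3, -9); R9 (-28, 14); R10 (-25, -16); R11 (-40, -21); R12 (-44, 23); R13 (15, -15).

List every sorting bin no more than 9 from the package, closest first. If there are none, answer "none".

R2

Distances from (0, -20):
R1: max(|19|, |13|) = 19
R2: max(|-7|, |5|) = 7
R3: max(|-14|, |45|) = 45
R4: max(|3|, |22|) = 22
R5: max(|25|, |35|) = 35
R6: max(|-36|, |-1|) = 36
R7: max(|-31|, |5|) = 31
R8: max(|3|, |11|) = 11
R9: max(|-28|, |34|) = 34
R10: max(|-25|, |4|) = 25
R11: max(|-40|, |-1|) = 40
R12: max(|-44|, |43|) = 44
R13: max(|15|, |5|) = 15
Threshold 9: R2 (7) is within range.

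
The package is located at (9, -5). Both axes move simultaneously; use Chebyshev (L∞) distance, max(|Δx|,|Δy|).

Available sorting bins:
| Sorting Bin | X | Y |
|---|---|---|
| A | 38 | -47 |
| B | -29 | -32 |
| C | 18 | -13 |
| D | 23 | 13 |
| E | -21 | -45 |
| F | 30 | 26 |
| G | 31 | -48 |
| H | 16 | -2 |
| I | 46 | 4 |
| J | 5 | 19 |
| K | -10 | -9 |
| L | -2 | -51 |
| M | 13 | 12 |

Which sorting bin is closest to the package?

H

Distances from (9, -5):
A: max(|29|, |-42|) = 42
B: max(|-38|, |-27|) = 38
C: max(|9|, |-8|) = 9
D: max(|14|, |18|) = 18
E: max(|-30|, |-40|) = 40
F: max(|21|, |31|) = 31
G: max(|22|, |-43|) = 43
H: max(|7|, |3|) = 7
I: max(|37|, |9|) = 37
J: max(|-4|, |24|) = 24
K: max(|-19|, |-4|) = 19
L: max(|-11|, |-46|) = 46
M: max(|4|, |17|) = 17
Minimum: H at 7.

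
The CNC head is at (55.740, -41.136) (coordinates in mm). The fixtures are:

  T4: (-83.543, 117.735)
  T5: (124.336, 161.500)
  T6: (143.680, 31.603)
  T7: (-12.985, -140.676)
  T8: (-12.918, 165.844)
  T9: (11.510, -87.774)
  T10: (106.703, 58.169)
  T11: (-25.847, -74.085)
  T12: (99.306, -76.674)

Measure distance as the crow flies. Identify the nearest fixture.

Distances from (55.740, -41.136):
T4: 211.281 mm
T5: 213.932 mm
T6: 114.125 mm
T7: 120.960 mm
T8: 218.070 mm
T9: 64.276 mm
T10: 111.619 mm
T11: 87.989 mm
T12: 56.222 mm
Minimum: T12 at 56.222 mm.

T12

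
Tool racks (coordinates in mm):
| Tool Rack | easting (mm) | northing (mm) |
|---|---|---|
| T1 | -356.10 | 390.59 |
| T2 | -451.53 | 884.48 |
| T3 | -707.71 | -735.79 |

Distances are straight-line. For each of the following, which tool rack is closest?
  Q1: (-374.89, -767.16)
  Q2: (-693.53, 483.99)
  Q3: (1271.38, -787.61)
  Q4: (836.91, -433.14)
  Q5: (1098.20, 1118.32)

Q1→T3; Q2→T1; Q3→T3; Q4→T1; Q5→T2

Q1 at (-374.89, -767.16):
  T1: √((18.79)² + (1157.75)²) = √(353.0641 + 1340385.0625) = 1157.90 mm
  T2: √((-76.64)² + (1651.64)²) = √(5873.6896 + 2727914.6896) = 1653.42 mm
  T3: √((-332.82)² + (31.37)²) = √(110769.1524 + 984.0769) = 334.30 mm
  → nearest: T3 (334.30 mm)
Q2 at (-693.53, 483.99):
  T1: √((337.43)² + (-93.40)²) = √(113859.0049 + 8723.5600) = 350.12 mm
  T2: √((242.00)² + (400.49)²) = √(58564.0000 + 160392.2401) = 467.93 mm
  T3: √((-14.18)² + (-1219.78)²) = √(201.0724 + 1487863.2484) = 1219.86 mm
  → nearest: T1 (350.12 mm)
Q3 at (1271.38, -787.61):
  T1: √((-1627.48)² + (1178.20)²) = √(2648691.1504 + 1388155.2400) = 2009.19 mm
  T2: √((-1722.91)² + (1672.09)²) = √(2968418.8681 + 2795884.9681) = 2400.90 mm
  T3: √((-1979.09)² + (51.82)²) = √(3916797.2281 + 2685.3124) = 1979.77 mm
  → nearest: T3 (1979.77 mm)
Q4 at (836.91, -433.14):
  T1: √((-1193.01)² + (823.73)²) = √(1423272.8601 + 678531.1129) = 1449.76 mm
  T2: √((-1288.44)² + (1317.62)²) = √(1660077.6336 + 1736122.4644) = 1842.88 mm
  T3: √((-1544.62)² + (-302.65)²) = √(2385850.9444 + 91597.0225) = 1573.99 mm
  → nearest: T1 (1449.76 mm)
Q5 at (1098.20, 1118.32):
  T1: √((-1454.30)² + (-727.73)²) = √(2114988.4900 + 529590.9529) = 1626.22 mm
  T2: √((-1549.73)² + (-233.84)²) = √(2401663.0729 + 54681.1456) = 1567.27 mm
  T3: √((-1805.91)² + (-1854.11)²) = √(3261310.9281 + 3437723.8921) = 2588.25 mm
  → nearest: T2 (1567.27 mm)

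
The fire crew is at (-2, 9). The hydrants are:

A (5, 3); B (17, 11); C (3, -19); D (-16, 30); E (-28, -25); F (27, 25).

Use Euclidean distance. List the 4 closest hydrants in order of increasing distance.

Distances from (-2, 9):
A: 9.2
B: 19.1
C: 28.4
D: 25.2
E: 42.8
F: 33.1
Sorted: A (9.2) < B (19.1) < D (25.2) < C (28.4) < F (33.1) < E (42.8)

A, B, D, C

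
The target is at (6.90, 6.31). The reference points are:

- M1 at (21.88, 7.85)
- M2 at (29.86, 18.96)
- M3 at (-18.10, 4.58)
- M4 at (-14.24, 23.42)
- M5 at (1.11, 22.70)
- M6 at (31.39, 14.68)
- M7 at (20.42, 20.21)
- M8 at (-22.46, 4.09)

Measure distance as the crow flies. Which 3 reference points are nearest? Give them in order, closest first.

M1, M5, M7

Distances from (6.90, 6.31):
M1: √((14.98)² + (1.54)²) = √(224.4004 + 2.3716) = 15.06
M2: √((22.96)² + (12.65)²) = √(527.1616 + 160.0225) = 26.21
M3: √((-25.00)² + (-1.73)²) = √(625.0000 + 2.9929) = 25.06
M4: √((-21.14)² + (17.11)²) = √(446.8996 + 292.7521) = 27.20
M5: √((-5.79)² + (16.39)²) = √(33.5241 + 268.6321) = 17.38
M6: √((24.49)² + (8.37)²) = √(599.7601 + 70.0569) = 25.88
M7: √((13.52)² + (13.90)²) = √(182.7904 + 193.2100) = 19.39
M8: √((-29.36)² + (-2.22)²) = √(862.0096 + 4.9284) = 29.44
Sorted: M1 (15.06) < M5 (17.38) < M7 (19.39) < M3 (25.06) < M6 (25.88) < …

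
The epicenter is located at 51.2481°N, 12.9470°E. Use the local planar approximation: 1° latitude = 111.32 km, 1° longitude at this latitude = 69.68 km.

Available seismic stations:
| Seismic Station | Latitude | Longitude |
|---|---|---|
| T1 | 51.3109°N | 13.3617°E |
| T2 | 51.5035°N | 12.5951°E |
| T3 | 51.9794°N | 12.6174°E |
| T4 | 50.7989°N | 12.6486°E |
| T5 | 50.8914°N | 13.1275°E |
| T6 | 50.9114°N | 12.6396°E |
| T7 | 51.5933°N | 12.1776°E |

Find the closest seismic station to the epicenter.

Distances from 51.2481°N, 12.9470°E:
T1: 29.7299 km
T2: 37.5444 km
T3: 84.5859 km
T4: 54.1555 km
T5: 41.6521 km
T6: 43.1701 km
T7: 65.9614 km
Minimum: T1 at 29.7299 km.

T1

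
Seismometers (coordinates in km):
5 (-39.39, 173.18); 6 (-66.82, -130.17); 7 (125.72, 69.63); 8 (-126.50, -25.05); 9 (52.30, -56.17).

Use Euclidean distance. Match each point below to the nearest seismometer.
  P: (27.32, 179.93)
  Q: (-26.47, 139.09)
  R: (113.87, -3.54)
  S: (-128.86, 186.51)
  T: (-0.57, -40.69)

P→5; Q→5; R→7; S→5; T→9

P at (27.32, 179.93):
  5: 67.05 km
  6: 324.07 km
  7: 147.81 km
  8: 256.28 km
  9: 237.42 km
  → nearest: 5 (67.05 km)
Q at (-26.47, 139.09):
  5: 36.46 km
  6: 272.27 km
  7: 167.29 km
  8: 192.22 km
  9: 210.55 km
  → nearest: 5 (36.46 km)
R at (113.87, -3.54):
  5: 233.92 km
  6: 220.64 km
  7: 74.12 km
  8: 241.33 km
  9: 81.00 km
  → nearest: 7 (74.12 km)
S at (-128.86, 186.51):
  5: 90.46 km
  6: 322.70 km
  7: 280.13 km
  8: 211.57 km
  9: 302.84 km
  → nearest: 5 (90.46 km)
T at (-0.57, -40.69):
  5: 217.36 km
  6: 111.34 km
  7: 167.69 km
  8: 126.90 km
  9: 55.09 km
  → nearest: 9 (55.09 km)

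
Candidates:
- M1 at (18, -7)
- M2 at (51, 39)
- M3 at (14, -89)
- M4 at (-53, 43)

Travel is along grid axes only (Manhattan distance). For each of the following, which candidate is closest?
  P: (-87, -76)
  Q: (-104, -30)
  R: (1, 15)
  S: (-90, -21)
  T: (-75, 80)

P at (-87, -76):
  M1: |105| + |69| = 105 + 69 = 174
  M2: |138| + |115| = 138 + 115 = 253
  M3: |101| + |-13| = 101 + 13 = 114
  M4: |34| + |119| = 34 + 119 = 153
  → nearest: M3 (114)
Q at (-104, -30):
  M1: |122| + |23| = 122 + 23 = 145
  M2: |155| + |69| = 155 + 69 = 224
  M3: |118| + |-59| = 118 + 59 = 177
  M4: |51| + |73| = 51 + 73 = 124
  → nearest: M4 (124)
R at (1, 15):
  M1: |17| + |-22| = 17 + 22 = 39
  M2: |50| + |24| = 50 + 24 = 74
  M3: |13| + |-104| = 13 + 104 = 117
  M4: |-54| + |28| = 54 + 28 = 82
  → nearest: M1 (39)
S at (-90, -21):
  M1: |108| + |14| = 108 + 14 = 122
  M2: |141| + |60| = 141 + 60 = 201
  M3: |104| + |-68| = 104 + 68 = 172
  M4: |37| + |64| = 37 + 64 = 101
  → nearest: M4 (101)
T at (-75, 80):
  M1: |93| + |-87| = 93 + 87 = 180
  M2: |126| + |-41| = 126 + 41 = 167
  M3: |89| + |-169| = 89 + 169 = 258
  M4: |22| + |-37| = 22 + 37 = 59
  → nearest: M4 (59)

P→M3; Q→M4; R→M1; S→M4; T→M4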